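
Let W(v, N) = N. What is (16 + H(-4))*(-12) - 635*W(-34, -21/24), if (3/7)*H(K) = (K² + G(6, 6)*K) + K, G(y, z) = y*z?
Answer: 32477/8 ≈ 4059.6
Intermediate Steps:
H(K) = 7*K²/3 + 259*K/3 (H(K) = 7*((K² + (6*6)*K) + K)/3 = 7*((K² + 36*K) + K)/3 = 7*(K² + 37*K)/3 = 7*K²/3 + 259*K/3)
(16 + H(-4))*(-12) - 635*W(-34, -21/24) = (16 + (7/3)*(-4)*(37 - 4))*(-12) - (-13335)/24 = (16 + (7/3)*(-4)*33)*(-12) - (-13335)/24 = (16 - 308)*(-12) - 635*(-7/8) = -292*(-12) + 4445/8 = 3504 + 4445/8 = 32477/8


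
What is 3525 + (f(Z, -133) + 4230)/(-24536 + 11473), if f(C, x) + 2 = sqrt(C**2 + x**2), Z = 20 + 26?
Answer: 46042847/13063 - sqrt(19805)/13063 ≈ 3524.7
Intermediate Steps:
Z = 46
f(C, x) = -2 + sqrt(C**2 + x**2)
3525 + (f(Z, -133) + 4230)/(-24536 + 11473) = 3525 + ((-2 + sqrt(46**2 + (-133)**2)) + 4230)/(-24536 + 11473) = 3525 + ((-2 + sqrt(2116 + 17689)) + 4230)/(-13063) = 3525 + ((-2 + sqrt(19805)) + 4230)*(-1/13063) = 3525 + (4228 + sqrt(19805))*(-1/13063) = 3525 + (-4228/13063 - sqrt(19805)/13063) = 46042847/13063 - sqrt(19805)/13063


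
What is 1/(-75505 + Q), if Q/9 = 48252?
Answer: 1/358763 ≈ 2.7874e-6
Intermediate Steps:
Q = 434268 (Q = 9*48252 = 434268)
1/(-75505 + Q) = 1/(-75505 + 434268) = 1/358763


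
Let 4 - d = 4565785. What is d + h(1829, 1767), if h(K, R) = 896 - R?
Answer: -4566652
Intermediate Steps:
d = -4565781 (d = 4 - 1*4565785 = 4 - 4565785 = -4565781)
d + h(1829, 1767) = -4565781 + (896 - 1*1767) = -4565781 + (896 - 1767) = -4565781 - 871 = -4566652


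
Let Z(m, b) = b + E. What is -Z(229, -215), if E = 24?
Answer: 191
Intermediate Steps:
Z(m, b) = 24 + b (Z(m, b) = b + 24 = 24 + b)
-Z(229, -215) = -(24 - 215) = -1*(-191) = 191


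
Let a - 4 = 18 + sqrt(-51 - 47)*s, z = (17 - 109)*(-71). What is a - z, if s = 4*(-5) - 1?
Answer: -6510 - 147*I*sqrt(2) ≈ -6510.0 - 207.89*I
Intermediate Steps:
z = 6532 (z = -92*(-71) = 6532)
s = -21 (s = -20 - 1 = -21)
a = 22 - 147*I*sqrt(2) (a = 4 + (18 + sqrt(-51 - 47)*(-21)) = 4 + (18 + sqrt(-98)*(-21)) = 4 + (18 + (7*I*sqrt(2))*(-21)) = 4 + (18 - 147*I*sqrt(2)) = 22 - 147*I*sqrt(2) ≈ 22.0 - 207.89*I)
a - z = (22 - 147*I*sqrt(2)) - 1*6532 = (22 - 147*I*sqrt(2)) - 6532 = -6510 - 147*I*sqrt(2)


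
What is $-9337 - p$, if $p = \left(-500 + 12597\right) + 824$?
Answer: $-22258$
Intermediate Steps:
$p = 12921$ ($p = 12097 + 824 = 12921$)
$-9337 - p = -9337 - 12921 = -22258$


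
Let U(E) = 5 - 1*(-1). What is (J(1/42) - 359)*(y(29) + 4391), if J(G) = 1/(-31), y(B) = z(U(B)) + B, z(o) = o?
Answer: -49261380/31 ≈ -1.5891e+6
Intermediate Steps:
U(E) = 6 (U(E) = 5 + 1 = 6)
y(B) = 6 + B
J(G) = -1/31
(J(1/42) - 359)*(y(29) + 4391) = (-1/31 - 359)*((6 + 29) + 4391) = -11130*(35 + 4391)/31 = -11130/31*4426 = -49261380/31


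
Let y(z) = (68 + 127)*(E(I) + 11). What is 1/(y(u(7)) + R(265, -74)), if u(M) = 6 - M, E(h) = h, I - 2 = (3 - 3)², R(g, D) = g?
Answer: 1/2800 ≈ 0.00035714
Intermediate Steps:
I = 2 (I = 2 + (3 - 3)² = 2 + 0² = 2 + 0 = 2)
y(z) = 2535 (y(z) = (68 + 127)*(2 + 11) = 195*13 = 2535)
1/(y(u(7)) + R(265, -74)) = 1/(2535 + 265) = 1/2800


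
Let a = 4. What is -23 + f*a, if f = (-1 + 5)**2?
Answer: 41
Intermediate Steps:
f = 16 (f = 4**2 = 16)
-23 + f*a = -23 + 16*4 = -23 + 64 = 41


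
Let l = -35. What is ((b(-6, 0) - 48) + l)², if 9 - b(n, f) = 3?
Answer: 5929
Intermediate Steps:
b(n, f) = 6 (b(n, f) = 9 - 1*3 = 9 - 3 = 6)
((b(-6, 0) - 48) + l)² = ((6 - 48) - 35)² = (-42 - 35)² = (-77)² = 5929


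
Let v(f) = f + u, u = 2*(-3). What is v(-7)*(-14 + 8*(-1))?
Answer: 286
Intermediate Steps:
u = -6
v(f) = -6 + f (v(f) = f - 6 = -6 + f)
v(-7)*(-14 + 8*(-1)) = (-6 - 7)*(-14 + 8*(-1)) = -13*(-14 - 8) = -13*(-22) = 286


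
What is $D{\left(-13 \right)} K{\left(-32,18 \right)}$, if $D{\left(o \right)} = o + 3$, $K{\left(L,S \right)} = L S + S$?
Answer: $5580$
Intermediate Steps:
$K{\left(L,S \right)} = S + L S$
$D{\left(o \right)} = 3 + o$
$D{\left(-13 \right)} K{\left(-32,18 \right)} = \left(3 - 13\right) 18 \left(1 - 32\right) = - 10 \cdot 18 \left(-31\right) = \left(-10\right) \left(-558\right) = 5580$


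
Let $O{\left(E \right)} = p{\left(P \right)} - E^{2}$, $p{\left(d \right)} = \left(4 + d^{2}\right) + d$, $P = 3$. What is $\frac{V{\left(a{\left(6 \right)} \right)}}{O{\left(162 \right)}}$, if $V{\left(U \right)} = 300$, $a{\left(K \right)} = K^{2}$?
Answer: $- \frac{75}{6557} \approx -0.011438$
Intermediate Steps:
$p{\left(d \right)} = 4 + d + d^{2}$
$O{\left(E \right)} = 16 - E^{2}$ ($O{\left(E \right)} = \left(4 + 3 + 3^{2}\right) - E^{2} = \left(4 + 3 + 9\right) - E^{2} = 16 - E^{2}$)
$\frac{V{\left(a{\left(6 \right)} \right)}}{O{\left(162 \right)}} = \frac{300}{16 - 162^{2}} = \frac{300}{16 - 26244} = \frac{300}{-26228} = 300 \left(- \frac{1}{26228}\right) = - \frac{75}{6557}$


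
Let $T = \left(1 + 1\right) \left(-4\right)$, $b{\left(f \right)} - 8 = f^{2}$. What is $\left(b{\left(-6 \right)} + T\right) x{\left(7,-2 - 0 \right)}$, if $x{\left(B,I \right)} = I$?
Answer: $-72$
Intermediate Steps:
$b{\left(f \right)} = 8 + f^{2}$
$T = -8$ ($T = 2 \left(-4\right) = -8$)
$\left(b{\left(-6 \right)} + T\right) x{\left(7,-2 - 0 \right)} = \left(\left(8 + \left(-6\right)^{2}\right) - 8\right) \left(-2 - 0\right) = \left(\left(8 + 36\right) - 8\right) \left(-2 + 0\right) = \left(44 - 8\right) \left(-2\right) = 36 \left(-2\right) = -72$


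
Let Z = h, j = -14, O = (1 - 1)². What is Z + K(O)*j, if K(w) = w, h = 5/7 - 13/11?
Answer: -36/77 ≈ -0.46753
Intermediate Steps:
O = 0 (O = 0² = 0)
h = -36/77 (h = 5*(⅐) - 13*1/11 = 5/7 - 13/11 = -36/77 ≈ -0.46753)
Z = -36/77 ≈ -0.46753
Z + K(O)*j = -36/77 + 0*(-14) = -36/77 + 0 = -36/77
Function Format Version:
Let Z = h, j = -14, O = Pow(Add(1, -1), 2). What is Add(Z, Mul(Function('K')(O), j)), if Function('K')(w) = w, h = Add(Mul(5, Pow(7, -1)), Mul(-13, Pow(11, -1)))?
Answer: Rational(-36, 77) ≈ -0.46753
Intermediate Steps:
O = 0 (O = Pow(0, 2) = 0)
h = Rational(-36, 77) (h = Add(Mul(5, Rational(1, 7)), Mul(-13, Rational(1, 11))) = Add(Rational(5, 7), Rational(-13, 11)) = Rational(-36, 77) ≈ -0.46753)
Z = Rational(-36, 77) ≈ -0.46753
Add(Z, Mul(Function('K')(O), j)) = Add(Rational(-36, 77), Mul(0, -14)) = Add(Rational(-36, 77), 0) = Rational(-36, 77)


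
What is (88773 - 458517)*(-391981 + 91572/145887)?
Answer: 7047917231187600/48629 ≈ 1.4493e+11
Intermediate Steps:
(88773 - 458517)*(-391981 + 91572/145887) = -369744*(-391981 + 91572*(1/145887)) = -369744*(-391981 + 30524/48629) = -369744*(-19061613525/48629) = 7047917231187600/48629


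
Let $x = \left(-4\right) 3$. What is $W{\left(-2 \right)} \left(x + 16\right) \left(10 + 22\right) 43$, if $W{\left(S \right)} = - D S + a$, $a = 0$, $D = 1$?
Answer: $11008$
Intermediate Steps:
$x = -12$
$W{\left(S \right)} = - S$ ($W{\left(S \right)} = \left(-1\right) 1 S + 0 = - S + 0 = - S$)
$W{\left(-2 \right)} \left(x + 16\right) \left(10 + 22\right) 43 = \left(-1\right) \left(-2\right) \left(-12 + 16\right) \left(10 + 22\right) 43 = 2 \cdot 4 \cdot 32 \cdot 43 = 2 \cdot 128 \cdot 43 = 256 \cdot 43 = 11008$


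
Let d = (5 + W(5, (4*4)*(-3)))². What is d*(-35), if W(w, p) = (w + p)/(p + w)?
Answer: -1260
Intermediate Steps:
W(w, p) = 1 (W(w, p) = (p + w)/(p + w) = 1)
d = 36 (d = (5 + 1)² = 6² = 36)
d*(-35) = 36*(-35) = -1260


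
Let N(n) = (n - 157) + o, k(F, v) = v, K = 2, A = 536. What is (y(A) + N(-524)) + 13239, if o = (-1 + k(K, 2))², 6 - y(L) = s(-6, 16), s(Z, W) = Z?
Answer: 12571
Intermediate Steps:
y(L) = 12 (y(L) = 6 - 1*(-6) = 6 + 6 = 12)
o = 1 (o = (-1 + 2)² = 1² = 1)
N(n) = -156 + n (N(n) = (n - 157) + 1 = (-157 + n) + 1 = -156 + n)
(y(A) + N(-524)) + 13239 = (12 + (-156 - 524)) + 13239 = (12 - 680) + 13239 = -668 + 13239 = 12571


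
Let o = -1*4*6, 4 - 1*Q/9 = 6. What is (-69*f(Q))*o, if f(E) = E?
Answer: -29808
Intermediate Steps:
Q = -18 (Q = 36 - 9*6 = 36 - 54 = -18)
o = -24 (o = -4*6 = -24)
(-69*f(Q))*o = -69*(-18)*(-24) = 1242*(-24) = -29808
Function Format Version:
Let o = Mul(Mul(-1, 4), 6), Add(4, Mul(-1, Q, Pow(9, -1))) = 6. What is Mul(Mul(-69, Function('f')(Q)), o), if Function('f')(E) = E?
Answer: -29808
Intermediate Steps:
Q = -18 (Q = Add(36, Mul(-9, 6)) = Add(36, -54) = -18)
o = -24 (o = Mul(-4, 6) = -24)
Mul(Mul(-69, Function('f')(Q)), o) = Mul(Mul(-69, -18), -24) = Mul(1242, -24) = -29808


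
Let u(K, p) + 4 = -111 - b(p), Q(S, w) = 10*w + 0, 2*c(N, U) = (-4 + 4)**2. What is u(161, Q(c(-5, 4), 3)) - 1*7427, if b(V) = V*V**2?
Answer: -34542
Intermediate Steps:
c(N, U) = 0 (c(N, U) = (-4 + 4)**2/2 = (1/2)*0**2 = (1/2)*0 = 0)
b(V) = V**3
Q(S, w) = 10*w
u(K, p) = -115 - p**3 (u(K, p) = -4 + (-111 - p**3) = -115 - p**3)
u(161, Q(c(-5, 4), 3)) - 1*7427 = (-115 - (10*3)**3) - 1*7427 = (-115 - 1*30**3) - 7427 = (-115 - 1*27000) - 7427 = (-115 - 27000) - 7427 = -27115 - 7427 = -34542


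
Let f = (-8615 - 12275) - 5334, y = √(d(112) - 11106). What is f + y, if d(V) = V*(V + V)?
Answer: -26224 + √13982 ≈ -26106.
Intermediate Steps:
d(V) = 2*V² (d(V) = V*(2*V) = 2*V²)
y = √13982 (y = √(2*112² - 11106) = √(2*12544 - 11106) = √(25088 - 11106) = √13982 ≈ 118.25)
f = -26224 (f = -20890 - 5334 = -26224)
f + y = -26224 + √13982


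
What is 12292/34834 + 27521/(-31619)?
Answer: -285002883/550708123 ≈ -0.51752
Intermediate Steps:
12292/34834 + 27521/(-31619) = 12292*(1/34834) + 27521*(-1/31619) = 6146/17417 - 27521/31619 = -285002883/550708123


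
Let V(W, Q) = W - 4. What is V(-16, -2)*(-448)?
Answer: 8960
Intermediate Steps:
V(W, Q) = -4 + W
V(-16, -2)*(-448) = (-4 - 16)*(-448) = -20*(-448) = 8960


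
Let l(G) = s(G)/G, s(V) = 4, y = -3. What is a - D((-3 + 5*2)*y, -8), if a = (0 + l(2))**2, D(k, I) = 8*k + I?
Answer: 180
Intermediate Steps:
l(G) = 4/G
D(k, I) = I + 8*k
a = 4 (a = (0 + 4/2)**2 = (0 + 4*(1/2))**2 = (0 + 2)**2 = 2**2 = 4)
a - D((-3 + 5*2)*y, -8) = 4 - (-8 + 8*((-3 + 5*2)*(-3))) = 4 - (-8 + 8*((-3 + 10)*(-3))) = 4 - (-8 + 8*(7*(-3))) = 4 - (-8 + 8*(-21)) = 4 - (-8 - 168) = 4 - 1*(-176) = 4 + 176 = 180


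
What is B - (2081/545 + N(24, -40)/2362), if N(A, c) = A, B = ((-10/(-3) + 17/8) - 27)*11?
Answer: -3719549939/15447480 ≈ -240.79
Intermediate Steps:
B = -5687/24 (B = ((-10*(-⅓) + 17*(⅛)) - 27)*11 = ((10/3 + 17/8) - 27)*11 = (131/24 - 27)*11 = -517/24*11 = -5687/24 ≈ -236.96)
B - (2081/545 + N(24, -40)/2362) = -5687/24 - (2081/545 + 24/2362) = -5687/24 - (2081*(1/545) + 24*(1/2362)) = -5687/24 - (2081/545 + 12/1181) = -5687/24 - 1*2464201/643645 = -5687/24 - 2464201/643645 = -3719549939/15447480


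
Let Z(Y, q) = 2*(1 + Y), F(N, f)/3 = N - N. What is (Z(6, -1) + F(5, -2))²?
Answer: 196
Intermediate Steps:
F(N, f) = 0 (F(N, f) = 3*(N - N) = 3*0 = 0)
Z(Y, q) = 2 + 2*Y
(Z(6, -1) + F(5, -2))² = ((2 + 2*6) + 0)² = ((2 + 12) + 0)² = (14 + 0)² = 14² = 196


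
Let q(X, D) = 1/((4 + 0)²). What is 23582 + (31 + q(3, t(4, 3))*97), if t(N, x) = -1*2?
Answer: 377905/16 ≈ 23619.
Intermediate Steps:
t(N, x) = -2
q(X, D) = 1/16 (q(X, D) = 1/(4²) = 1/16)
23582 + (31 + q(3, t(4, 3))*97) = 23582 + (31 + (1/16)*97) = 23582 + (31 + 97/16) = 23582 + 593/16 = 377905/16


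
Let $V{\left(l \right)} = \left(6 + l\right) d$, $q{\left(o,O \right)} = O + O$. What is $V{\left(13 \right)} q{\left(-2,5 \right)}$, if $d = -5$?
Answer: $-950$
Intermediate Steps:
$q{\left(o,O \right)} = 2 O$
$V{\left(l \right)} = -30 - 5 l$ ($V{\left(l \right)} = \left(6 + l\right) \left(-5\right) = -30 - 5 l$)
$V{\left(13 \right)} q{\left(-2,5 \right)} = \left(-30 - 65\right) 2 \cdot 5 = \left(-30 - 65\right) 10 = \left(-95\right) 10 = -950$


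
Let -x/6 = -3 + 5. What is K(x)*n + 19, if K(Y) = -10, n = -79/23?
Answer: 1227/23 ≈ 53.348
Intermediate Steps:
x = -12 (x = -6*(-3 + 5) = -6*2 = -12)
n = -79/23 (n = -79*1/23 = -79/23 ≈ -3.4348)
K(x)*n + 19 = -10*(-79/23) + 19 = 790/23 + 19 = 1227/23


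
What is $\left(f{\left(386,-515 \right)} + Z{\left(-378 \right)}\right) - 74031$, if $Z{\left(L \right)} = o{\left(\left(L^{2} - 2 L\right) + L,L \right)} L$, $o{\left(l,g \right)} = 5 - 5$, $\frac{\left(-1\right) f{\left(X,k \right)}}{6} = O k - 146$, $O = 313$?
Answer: $894015$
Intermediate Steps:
$f{\left(X,k \right)} = 876 - 1878 k$ ($f{\left(X,k \right)} = - 6 \left(313 k - 146\right) = - 6 \left(-146 + 313 k\right) = 876 - 1878 k$)
$o{\left(l,g \right)} = 0$
$Z{\left(L \right)} = 0$ ($Z{\left(L \right)} = 0 L = 0$)
$\left(f{\left(386,-515 \right)} + Z{\left(-378 \right)}\right) - 74031 = \left(\left(876 - -967170\right) + 0\right) - 74031 = \left(\left(876 + 967170\right) + 0\right) - 74031 = \left(968046 + 0\right) - 74031 = 968046 - 74031 = 894015$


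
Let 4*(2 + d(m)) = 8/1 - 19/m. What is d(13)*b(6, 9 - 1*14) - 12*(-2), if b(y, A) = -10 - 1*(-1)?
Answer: 1419/52 ≈ 27.288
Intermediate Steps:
b(y, A) = -9 (b(y, A) = -10 + 1 = -9)
d(m) = -19/(4*m) (d(m) = -2 + (8/1 - 19/m)/4 = -2 + (8*1 - 19/m)/4 = -2 + (8 - 19/m)/4 = -2 + (2 - 19/(4*m)) = -19/(4*m))
d(13)*b(6, 9 - 1*14) - 12*(-2) = -19/4/13*(-9) - 12*(-2) = -19/4*1/13*(-9) + 24 = -19/52*(-9) + 24 = 171/52 + 24 = 1419/52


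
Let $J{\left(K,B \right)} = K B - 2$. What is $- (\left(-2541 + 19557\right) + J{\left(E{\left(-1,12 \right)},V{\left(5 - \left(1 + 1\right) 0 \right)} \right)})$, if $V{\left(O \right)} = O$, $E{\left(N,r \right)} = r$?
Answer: $-17074$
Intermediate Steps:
$J{\left(K,B \right)} = -2 + B K$ ($J{\left(K,B \right)} = B K - 2 = -2 + B K$)
$- (\left(-2541 + 19557\right) + J{\left(E{\left(-1,12 \right)},V{\left(5 - \left(1 + 1\right) 0 \right)} \right)}) = - (\left(-2541 + 19557\right) - \left(2 - \left(5 - \left(1 + 1\right) 0\right) 12\right)) = - (17016 - \left(2 - \left(5 - 2 \cdot 0\right) 12\right)) = - (17016 - \left(2 - \left(5 - 0\right) 12\right)) = - (17016 - \left(2 - \left(5 + 0\right) 12\right)) = - (17016 + \left(-2 + 5 \cdot 12\right)) = - (17016 + \left(-2 + 60\right)) = - (17016 + 58) = \left(-1\right) 17074 = -17074$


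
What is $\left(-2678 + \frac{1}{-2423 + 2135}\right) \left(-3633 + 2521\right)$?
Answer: $\frac{107205835}{36} \approx 2.9779 \cdot 10^{6}$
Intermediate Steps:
$\left(-2678 + \frac{1}{-2423 + 2135}\right) \left(-3633 + 2521\right) = \left(-2678 + \frac{1}{-288}\right) \left(-1112\right) = \left(-2678 - \frac{1}{288}\right) \left(-1112\right) = \left(- \frac{771265}{288}\right) \left(-1112\right) = \frac{107205835}{36}$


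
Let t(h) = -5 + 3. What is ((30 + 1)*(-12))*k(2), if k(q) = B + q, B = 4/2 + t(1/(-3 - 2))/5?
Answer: -6696/5 ≈ -1339.2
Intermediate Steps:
t(h) = -2
B = 8/5 (B = 4/2 - 2/5 = 4*(½) - 2*⅕ = 2 - ⅖ = 8/5 ≈ 1.6000)
k(q) = 8/5 + q
((30 + 1)*(-12))*k(2) = ((30 + 1)*(-12))*(8/5 + 2) = (31*(-12))*(18/5) = -372*18/5 = -6696/5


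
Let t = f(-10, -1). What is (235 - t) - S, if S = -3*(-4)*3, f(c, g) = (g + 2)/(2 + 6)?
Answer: 1591/8 ≈ 198.88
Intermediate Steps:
f(c, g) = ¼ + g/8 (f(c, g) = (2 + g)/8 = (2 + g)*(⅛) = ¼ + g/8)
t = ⅛ (t = ¼ + (⅛)*(-1) = ¼ - ⅛ = ⅛ ≈ 0.12500)
S = 36 (S = 12*3 = 36)
(235 - t) - S = (235 - 1*⅛) - 1*36 = (235 - ⅛) - 36 = 1879/8 - 36 = 1591/8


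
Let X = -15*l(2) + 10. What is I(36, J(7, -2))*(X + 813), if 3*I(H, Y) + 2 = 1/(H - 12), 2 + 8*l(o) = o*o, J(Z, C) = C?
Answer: -154019/288 ≈ -534.79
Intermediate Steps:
l(o) = -¼ + o²/8 (l(o) = -¼ + (o*o)/8 = -¼ + o²/8)
I(H, Y) = -⅔ + 1/(3*(-12 + H)) (I(H, Y) = -⅔ + 1/(3*(H - 12)) = -⅔ + 1/(3*(-12 + H)))
X = 25/4 (X = -15*(-¼ + (⅛)*2²) + 10 = -15*(-¼ + (⅛)*4) + 10 = -15*(-¼ + ½) + 10 = -15*¼ + 10 = -15/4 + 10 = 25/4 ≈ 6.2500)
I(36, J(7, -2))*(X + 813) = ((25 - 2*36)/(3*(-12 + 36)))*(25/4 + 813) = ((⅓)*(25 - 72)/24)*(3277/4) = ((⅓)*(1/24)*(-47))*(3277/4) = -47/72*3277/4 = -154019/288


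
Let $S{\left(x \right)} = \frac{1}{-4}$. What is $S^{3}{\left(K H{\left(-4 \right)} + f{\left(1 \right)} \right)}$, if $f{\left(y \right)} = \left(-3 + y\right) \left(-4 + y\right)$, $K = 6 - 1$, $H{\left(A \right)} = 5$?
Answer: $- \frac{1}{64} \approx -0.015625$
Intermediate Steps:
$K = 5$
$f{\left(y \right)} = \left(-4 + y\right) \left(-3 + y\right)$
$S{\left(x \right)} = - \frac{1}{4}$
$S^{3}{\left(K H{\left(-4 \right)} + f{\left(1 \right)} \right)} = \left(- \frac{1}{4}\right)^{3} = - \frac{1}{64}$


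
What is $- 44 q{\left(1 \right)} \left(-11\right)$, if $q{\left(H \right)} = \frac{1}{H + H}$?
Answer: $242$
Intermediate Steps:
$q{\left(H \right)} = \frac{1}{2 H}$
$- 44 q{\left(1 \right)} \left(-11\right) = - 44 \frac{1}{2 \cdot 1} \left(-11\right) = - 44 \cdot \frac{1}{2} \cdot 1 \left(-11\right) = \left(-44\right) \frac{1}{2} \left(-11\right) = \left(-22\right) \left(-11\right) = 242$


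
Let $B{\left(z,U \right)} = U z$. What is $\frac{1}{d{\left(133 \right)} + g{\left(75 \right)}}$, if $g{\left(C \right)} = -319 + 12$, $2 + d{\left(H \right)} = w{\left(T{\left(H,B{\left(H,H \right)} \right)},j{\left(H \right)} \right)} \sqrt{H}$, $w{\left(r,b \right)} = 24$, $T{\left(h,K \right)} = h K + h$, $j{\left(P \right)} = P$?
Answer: $- \frac{103}{6291} - \frac{8 \sqrt{133}}{6291} \approx -0.031038$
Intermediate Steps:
$T{\left(h,K \right)} = h + K h$ ($T{\left(h,K \right)} = K h + h = h + K h$)
$d{\left(H \right)} = -2 + 24 \sqrt{H}$
$g{\left(C \right)} = -307$
$\frac{1}{d{\left(133 \right)} + g{\left(75 \right)}} = \frac{1}{\left(-2 + 24 \sqrt{133}\right) - 307} = \frac{1}{-309 + 24 \sqrt{133}}$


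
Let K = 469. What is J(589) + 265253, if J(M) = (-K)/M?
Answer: 156233548/589 ≈ 2.6525e+5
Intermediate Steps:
J(M) = -469/M (J(M) = (-1*469)/M = -469/M)
J(589) + 265253 = -469/589 + 265253 = 156233548/589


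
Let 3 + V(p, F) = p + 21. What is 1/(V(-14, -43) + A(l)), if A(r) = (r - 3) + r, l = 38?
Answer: 1/77 ≈ 0.012987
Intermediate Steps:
V(p, F) = 18 + p (V(p, F) = -3 + (p + 21) = -3 + (21 + p) = 18 + p)
A(r) = -3 + 2*r (A(r) = (-3 + r) + r = -3 + 2*r)
1/(V(-14, -43) + A(l)) = 1/((18 - 14) + (-3 + 2*38)) = 1/(4 + (-3 + 76)) = 1/(4 + 73) = 1/77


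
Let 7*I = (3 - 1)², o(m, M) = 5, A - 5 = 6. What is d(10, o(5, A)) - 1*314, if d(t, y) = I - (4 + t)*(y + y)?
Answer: -3174/7 ≈ -453.43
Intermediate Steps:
A = 11 (A = 5 + 6 = 11)
I = 4/7 (I = (3 - 1)²/7 = (⅐)*2² = (⅐)*4 = 4/7 ≈ 0.57143)
d(t, y) = 4/7 - 2*y*(4 + t) (d(t, y) = 4/7 - (4 + t)*(y + y) = 4/7 - (4 + t)*2*y = 4/7 - 2*y*(4 + t))
d(10, o(5, A)) - 1*314 = (4/7 - 8*5 - 2*10*5) - 1*314 = (4/7 - 40 - 100) - 314 = -976/7 - 314 = -3174/7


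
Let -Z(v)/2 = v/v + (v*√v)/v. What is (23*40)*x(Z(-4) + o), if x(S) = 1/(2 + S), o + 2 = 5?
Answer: 552/5 + 736*I/5 ≈ 110.4 + 147.2*I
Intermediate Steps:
Z(v) = -2 - 2*√v (Z(v) = -2*(v/v + (v*√v)/v) = -2*(1 + v^(3/2)/v) = -2*(1 + √v) = -2 - 2*√v)
o = 3 (o = -2 + 5 = 3)
(23*40)*x(Z(-4) + o) = (23*40)/(2 + ((-2 - 4*I) + 3)) = 920/(2 + ((-2 - 4*I) + 3)) = 920/(2 + (1 - 4*I)) = 920/(3 - 4*I) = 920*((3 + 4*I)/25) = 184*(3 + 4*I)/5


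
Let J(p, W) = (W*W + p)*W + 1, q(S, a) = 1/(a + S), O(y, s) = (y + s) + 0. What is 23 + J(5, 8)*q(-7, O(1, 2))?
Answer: -461/4 ≈ -115.25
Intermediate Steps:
O(y, s) = s + y (O(y, s) = (s + y) + 0 = s + y)
q(S, a) = 1/(S + a)
J(p, W) = 1 + W*(p + W**2) (J(p, W) = (W**2 + p)*W + 1 = (p + W**2)*W + 1 = W*(p + W**2) + 1 = 1 + W*(p + W**2))
23 + J(5, 8)*q(-7, O(1, 2)) = 23 + (1 + 8**3 + 8*5)/(-7 + (2 + 1)) = 23 + (1 + 512 + 40)/(-7 + 3) = 23 + 553/(-4) = 23 + 553*(-1/4) = 23 - 553/4 = -461/4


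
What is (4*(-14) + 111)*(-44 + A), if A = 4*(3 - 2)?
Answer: -2200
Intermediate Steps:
A = 4 (A = 4*1 = 4)
(4*(-14) + 111)*(-44 + A) = (4*(-14) + 111)*(-44 + 4) = (-56 + 111)*(-40) = 55*(-40) = -2200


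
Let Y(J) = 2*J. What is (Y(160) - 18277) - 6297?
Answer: -24254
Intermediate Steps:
(Y(160) - 18277) - 6297 = (2*160 - 18277) - 6297 = (320 - 18277) - 6297 = -17957 - 6297 = -24254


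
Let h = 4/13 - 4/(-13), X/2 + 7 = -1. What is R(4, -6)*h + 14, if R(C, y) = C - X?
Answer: 342/13 ≈ 26.308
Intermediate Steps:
X = -16 (X = -14 + 2*(-1) = -14 - 2 = -16)
R(C, y) = 16 + C (R(C, y) = C - 1*(-16) = C + 16 = 16 + C)
h = 8/13 (h = 4*(1/13) - 4*(-1/13) = 4/13 + 4/13 = 8/13 ≈ 0.61539)
R(4, -6)*h + 14 = (16 + 4)*(8/13) + 14 = 20*(8/13) + 14 = 160/13 + 14 = 342/13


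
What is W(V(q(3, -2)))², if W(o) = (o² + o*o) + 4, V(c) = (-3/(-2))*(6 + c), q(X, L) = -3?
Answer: 7921/4 ≈ 1980.3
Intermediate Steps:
V(c) = 9 + 3*c/2 (V(c) = (-3*(-½))*(6 + c) = 3*(6 + c)/2 = 9 + 3*c/2)
W(o) = 4 + 2*o² (W(o) = (o² + o²) + 4 = 2*o² + 4 = 4 + 2*o²)
W(V(q(3, -2)))² = (4 + 2*(9 + (3/2)*(-3))²)² = (4 + 2*(9 - 9/2)²)² = (4 + 2*(9/2)²)² = (4 + 2*(81/4))² = (4 + 81/2)² = (89/2)² = 7921/4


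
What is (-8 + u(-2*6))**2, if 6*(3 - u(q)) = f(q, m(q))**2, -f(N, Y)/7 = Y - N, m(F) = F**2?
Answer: 39501165001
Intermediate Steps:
f(N, Y) = -7*Y + 7*N (f(N, Y) = -7*(Y - N) = -7*Y + 7*N)
u(q) = 3 - (-7*q**2 + 7*q)**2/6
(-8 + u(-2*6))**2 = (-8 + (3 - 49*(-2*6)**2*(-1 - 2*6)**2/6))**2 = (-8 + (3 - 49/6*(-12)**2*(-1 - 12)**2))**2 = (-8 + (3 - 49/6*144*(-13)**2))**2 = (-8 + (3 - 49/6*144*169))**2 = (-8 + (3 - 198744))**2 = (-8 - 198741)**2 = (-198749)**2 = 39501165001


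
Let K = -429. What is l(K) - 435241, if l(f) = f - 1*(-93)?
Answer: -435577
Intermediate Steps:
l(f) = 93 + f (l(f) = f + 93 = 93 + f)
l(K) - 435241 = (93 - 429) - 435241 = -336 - 435241 = -435577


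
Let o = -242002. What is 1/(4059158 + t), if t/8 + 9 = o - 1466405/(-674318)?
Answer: 337159/715818023750 ≈ 4.7101e-7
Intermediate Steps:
t = -652763628372/337159 (t = -72 + 8*(-242002 - 1466405/(-674318)) = -72 + 8*(-242002 - 1466405*(-1)/674318) = -72 + 8*(-242002 - 1*(-1466405/674318)) = -72 + 8*(-242002 + 1466405/674318) = -72 + 8*(-163184838231/674318) = -72 - 652739352924/337159 = -652763628372/337159 ≈ -1.9361e+6)
1/(4059158 + t) = 1/(4059158 - 652763628372/337159) = 1/(715818023750/337159) = 337159/715818023750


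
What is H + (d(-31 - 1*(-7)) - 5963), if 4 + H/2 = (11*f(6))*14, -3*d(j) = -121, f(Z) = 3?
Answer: -15020/3 ≈ -5006.7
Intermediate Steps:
d(j) = 121/3 (d(j) = -1/3*(-121) = 121/3)
H = 916 (H = -8 + 2*((11*3)*14) = -8 + 2*(33*14) = -8 + 2*462 = -8 + 924 = 916)
H + (d(-31 - 1*(-7)) - 5963) = 916 + (121/3 - 5963) = 916 - 17768/3 = -15020/3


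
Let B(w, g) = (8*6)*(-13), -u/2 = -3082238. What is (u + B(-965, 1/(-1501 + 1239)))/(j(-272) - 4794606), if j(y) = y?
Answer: -3081926/2397439 ≈ -1.2855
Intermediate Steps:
u = 6164476 (u = -2*(-3082238) = 6164476)
B(w, g) = -624 (B(w, g) = 48*(-13) = -624)
(u + B(-965, 1/(-1501 + 1239)))/(j(-272) - 4794606) = (6164476 - 624)/(-272 - 4794606) = 6163852/(-4794878) = 6163852*(-1/4794878) = -3081926/2397439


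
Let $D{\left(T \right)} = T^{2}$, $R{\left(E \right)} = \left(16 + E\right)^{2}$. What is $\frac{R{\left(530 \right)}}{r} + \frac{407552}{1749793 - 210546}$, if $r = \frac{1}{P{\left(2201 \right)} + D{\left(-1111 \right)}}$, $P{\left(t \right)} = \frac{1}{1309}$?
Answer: $\frac{105916428006969283064}{287839189} \approx 3.6797 \cdot 10^{11}$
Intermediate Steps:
$P{\left(t \right)} = \frac{1}{1309}$
$r = \frac{1309}{1615726190}$ ($r = \frac{1}{\frac{1}{1309} + \left(-1111\right)^{2}} = \frac{1}{\frac{1}{1309} + 1234321} = \frac{1}{\frac{1615726190}{1309}} = \frac{1309}{1615726190} \approx 8.1016 \cdot 10^{-7}$)
$\frac{R{\left(530 \right)}}{r} + \frac{407552}{1749793 - 210546} = \frac{\left(16 + 530\right)^{2}}{\frac{1309}{1615726190}} + \frac{407552}{1749793 - 210546} = 546^{2} \cdot \frac{1615726190}{1309} + \frac{407552}{1749793 - 210546} = 298116 \cdot \frac{1615726190}{1309} + \frac{407552}{1539247} = \frac{68810546979720}{187} + 407552 \cdot \frac{1}{1539247} = \frac{68810546979720}{187} + \frac{407552}{1539247} = \frac{105916428006969283064}{287839189}$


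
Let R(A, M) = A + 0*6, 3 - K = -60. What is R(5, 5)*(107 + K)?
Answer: 850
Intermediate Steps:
K = 63 (K = 3 - 1*(-60) = 3 + 60 = 63)
R(A, M) = A (R(A, M) = A + 0 = A)
R(5, 5)*(107 + K) = 5*(107 + 63) = 5*170 = 850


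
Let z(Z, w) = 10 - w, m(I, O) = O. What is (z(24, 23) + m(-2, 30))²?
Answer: 289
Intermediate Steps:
(z(24, 23) + m(-2, 30))² = ((10 - 1*23) + 30)² = ((10 - 23) + 30)² = (-13 + 30)² = 17² = 289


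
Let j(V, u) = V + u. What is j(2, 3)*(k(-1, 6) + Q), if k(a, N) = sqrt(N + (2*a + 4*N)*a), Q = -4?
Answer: -20 + 20*I ≈ -20.0 + 20.0*I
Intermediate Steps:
k(a, N) = sqrt(N + a*(2*a + 4*N))
j(2, 3)*(k(-1, 6) + Q) = (2 + 3)*(sqrt(6 + 2*(-1)**2 + 4*6*(-1)) - 4) = 5*(sqrt(6 + 2*1 - 24) - 4) = 5*(sqrt(6 + 2 - 24) - 4) = 5*(sqrt(-16) - 4) = 5*(4*I - 4) = 5*(-4 + 4*I) = -20 + 20*I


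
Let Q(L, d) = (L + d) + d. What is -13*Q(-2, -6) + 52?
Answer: 234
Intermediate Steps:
Q(L, d) = L + 2*d
-13*Q(-2, -6) + 52 = -13*(-2 + 2*(-6)) + 52 = -13*(-2 - 12) + 52 = -13*(-14) + 52 = 182 + 52 = 234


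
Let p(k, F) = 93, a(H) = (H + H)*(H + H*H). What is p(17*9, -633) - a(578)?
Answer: -386869179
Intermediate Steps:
a(H) = 2*H*(H + H²) (a(H) = (2*H)*(H + H²) = 2*H*(H + H²))
p(17*9, -633) - a(578) = 93 - 2*578²*(1 + 578) = 93 - 2*334084*579 = 93 - 1*386869272 = 93 - 386869272 = -386869179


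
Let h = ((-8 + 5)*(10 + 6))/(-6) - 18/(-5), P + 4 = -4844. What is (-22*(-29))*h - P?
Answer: 61244/5 ≈ 12249.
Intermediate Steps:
P = -4848 (P = -4 - 4844 = -4848)
h = 58/5 (h = -3*16*(-⅙) - 18*(-⅕) = -48*(-⅙) + 18/5 = 8 + 18/5 = 58/5 ≈ 11.600)
(-22*(-29))*h - P = -22*(-29)*(58/5) - 1*(-4848) = 638*(58/5) + 4848 = 37004/5 + 4848 = 61244/5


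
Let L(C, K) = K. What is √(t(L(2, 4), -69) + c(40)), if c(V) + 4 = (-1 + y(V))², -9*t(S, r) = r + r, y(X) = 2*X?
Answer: √56271/3 ≈ 79.072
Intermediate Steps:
t(S, r) = -2*r/9 (t(S, r) = -(r + r)/9 = -2*r/9)
c(V) = -4 + (-1 + 2*V)²
√(t(L(2, 4), -69) + c(40)) = √(-2/9*(-69) + (-4 + (-1 + 2*40)²)) = √(46/3 + (-4 + (-1 + 80)²)) = √(46/3 + (-4 + 79²)) = √(46/3 + (-4 + 6241)) = √(46/3 + 6237) = √(18757/3) = √56271/3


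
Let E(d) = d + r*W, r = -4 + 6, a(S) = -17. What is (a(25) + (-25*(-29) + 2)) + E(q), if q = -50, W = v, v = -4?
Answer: 652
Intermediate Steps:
W = -4
r = 2
E(d) = -8 + d (E(d) = d + 2*(-4) = d - 8 = -8 + d)
(a(25) + (-25*(-29) + 2)) + E(q) = (-17 + (-25*(-29) + 2)) + (-8 - 50) = (-17 + (725 + 2)) - 58 = (-17 + 727) - 58 = 710 - 58 = 652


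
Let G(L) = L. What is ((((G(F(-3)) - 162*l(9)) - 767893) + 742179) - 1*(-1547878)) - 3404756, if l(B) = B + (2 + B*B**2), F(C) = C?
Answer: -2002475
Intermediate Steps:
l(B) = 2 + B + B**3 (l(B) = B + (2 + B**3) = 2 + B + B**3)
((((G(F(-3)) - 162*l(9)) - 767893) + 742179) - 1*(-1547878)) - 3404756 = ((((-3 - 162*(2 + 9 + 9**3)) - 767893) + 742179) - 1*(-1547878)) - 3404756 = ((((-3 - 162*(2 + 9 + 729)) - 767893) + 742179) + 1547878) - 3404756 = ((((-3 - 162*740) - 767893) + 742179) + 1547878) - 3404756 = ((((-3 - 119880) - 767893) + 742179) + 1547878) - 3404756 = (((-119883 - 767893) + 742179) + 1547878) - 3404756 = ((-887776 + 742179) + 1547878) - 3404756 = (-145597 + 1547878) - 3404756 = 1402281 - 3404756 = -2002475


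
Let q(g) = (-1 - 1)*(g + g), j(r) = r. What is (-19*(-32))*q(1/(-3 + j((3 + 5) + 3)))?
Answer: -304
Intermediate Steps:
q(g) = -4*g
(-19*(-32))*q(1/(-3 + j((3 + 5) + 3))) = (-19*(-32))*(-4/(-3 + ((3 + 5) + 3))) = 608*(-4/(-3 + (8 + 3))) = 608*(-4/(-3 + 11)) = 608*(-4/8) = 608*(-4*⅛) = 608*(-½) = -304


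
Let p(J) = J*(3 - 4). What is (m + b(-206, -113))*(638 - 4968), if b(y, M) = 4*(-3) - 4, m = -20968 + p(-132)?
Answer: 90289160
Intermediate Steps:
p(J) = -J (p(J) = J*(-1) = -J)
m = -20836 (m = -20968 - 1*(-132) = -20968 + 132 = -20836)
b(y, M) = -16 (b(y, M) = -12 - 4 = -16)
(m + b(-206, -113))*(638 - 4968) = (-20836 - 16)*(638 - 4968) = -20852*(-4330) = 90289160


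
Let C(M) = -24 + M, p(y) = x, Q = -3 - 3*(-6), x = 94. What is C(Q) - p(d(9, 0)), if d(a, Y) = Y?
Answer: -103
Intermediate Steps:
Q = 15 (Q = -3 + 18 = 15)
p(y) = 94
C(Q) - p(d(9, 0)) = (-24 + 15) - 1*94 = -9 - 94 = -103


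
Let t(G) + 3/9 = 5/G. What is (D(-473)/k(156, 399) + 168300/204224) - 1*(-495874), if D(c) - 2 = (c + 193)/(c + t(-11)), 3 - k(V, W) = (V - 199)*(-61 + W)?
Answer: 1150857409381957493/2320862752144 ≈ 4.9588e+5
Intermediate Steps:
t(G) = -⅓ + 5/G
k(V, W) = 3 - (-199 + V)*(-61 + W) (k(V, W) = 3 - (V - 199)*(-61 + W) = 3 - (-199 + V)*(-61 + W))
D(c) = 2 + (193 + c)/(-26/33 + c) (D(c) = 2 + (c + 193)/(c + (⅓)*(15 - 1*(-11))/(-11)) = 2 + (193 + c)/(c + (⅓)*(-1/11)*(15 + 11)) = 2 + (193 + c)/(c + (⅓)*(-1/11)*26) = 2 + (193 + c)/(c - 26/33) = 2 + (193 + c)/(-26/33 + c))
(D(-473)/k(156, 399) + 168300/204224) - 1*(-495874) = (((6317 + 99*(-473))/(-26 + 33*(-473)))/(-12136 + 61*156 + 199*399 - 1*156*399) + 168300/204224) - 1*(-495874) = (((6317 - 46827)/(-26 - 15609))/(-12136 + 9516 + 79401 - 62244) + 168300*(1/204224)) + 495874 = ((-40510/(-15635))/14537 + 42075/51056) + 495874 = (-1/15635*(-40510)*(1/14537) + 42075/51056) + 495874 = ((8102/3127)*(1/14537) + 42075/51056) + 495874 = (8102/45457199 + 42075/51056) + 495874 = 1913025303637/2320862752144 + 495874 = 1150857409381957493/2320862752144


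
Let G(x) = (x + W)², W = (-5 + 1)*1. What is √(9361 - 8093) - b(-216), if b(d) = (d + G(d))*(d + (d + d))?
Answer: 31223232 + 2*√317 ≈ 3.1223e+7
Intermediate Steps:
W = -4 (W = -4*1 = -4)
G(x) = (-4 + x)² (G(x) = (x - 4)² = (-4 + x)²)
b(d) = 3*d*(d + (-4 + d)²) (b(d) = (d + (-4 + d)²)*(d + (d + d)) = (d + (-4 + d)²)*(d + 2*d) = (d + (-4 + d)²)*(3*d) = 3*d*(d + (-4 + d)²))
√(9361 - 8093) - b(-216) = √(9361 - 8093) - 3*(-216)*(-216 + (-4 - 216)²) = √1268 - 3*(-216)*(-216 + (-220)²) = 2*√317 - 3*(-216)*(-216 + 48400) = 2*√317 - 3*(-216)*48184 = 2*√317 - 1*(-31223232) = 2*√317 + 31223232 = 31223232 + 2*√317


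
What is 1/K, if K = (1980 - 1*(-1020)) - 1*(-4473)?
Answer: 1/7473 ≈ 0.00013381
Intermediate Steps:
K = 7473 (K = (1980 + 1020) + 4473 = 3000 + 4473 = 7473)
1/K = 1/7473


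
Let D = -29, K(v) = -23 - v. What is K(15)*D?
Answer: 1102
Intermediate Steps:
K(15)*D = (-23 - 1*15)*(-29) = (-23 - 15)*(-29) = -38*(-29) = 1102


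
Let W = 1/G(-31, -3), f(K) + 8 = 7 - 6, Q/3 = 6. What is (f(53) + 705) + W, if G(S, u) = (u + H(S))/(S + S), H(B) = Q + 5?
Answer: 6949/10 ≈ 694.90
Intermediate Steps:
Q = 18 (Q = 3*6 = 18)
H(B) = 23 (H(B) = 18 + 5 = 23)
f(K) = -7 (f(K) = -8 + (7 - 6) = -8 + 1 = -7)
G(S, u) = (23 + u)/(2*S) (G(S, u) = (u + 23)/(S + S) = (23 + u)/((2*S)) = (23 + u)*(1/(2*S)) = (23 + u)/(2*S))
W = -31/10 (W = 1/((½)*(23 - 3)/(-31)) = 1/((½)*(-1/31)*20) = 1/(-10/31) = -31/10 ≈ -3.1000)
(f(53) + 705) + W = (-7 + 705) - 31/10 = 698 - 31/10 = 6949/10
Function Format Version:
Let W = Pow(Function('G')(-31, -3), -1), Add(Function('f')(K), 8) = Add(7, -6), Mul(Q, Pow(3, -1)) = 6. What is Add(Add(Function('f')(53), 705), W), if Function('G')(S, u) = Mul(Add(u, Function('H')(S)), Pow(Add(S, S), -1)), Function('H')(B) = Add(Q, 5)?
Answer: Rational(6949, 10) ≈ 694.90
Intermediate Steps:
Q = 18 (Q = Mul(3, 6) = 18)
Function('H')(B) = 23 (Function('H')(B) = Add(18, 5) = 23)
Function('f')(K) = -7 (Function('f')(K) = Add(-8, Add(7, -6)) = Add(-8, 1) = -7)
Function('G')(S, u) = Mul(Rational(1, 2), Pow(S, -1), Add(23, u)) (Function('G')(S, u) = Mul(Add(u, 23), Pow(Add(S, S), -1)) = Mul(Add(23, u), Pow(Mul(2, S), -1)) = Mul(Add(23, u), Mul(Rational(1, 2), Pow(S, -1))) = Mul(Rational(1, 2), Pow(S, -1), Add(23, u)))
W = Rational(-31, 10) (W = Pow(Mul(Rational(1, 2), Pow(-31, -1), Add(23, -3)), -1) = Pow(Mul(Rational(1, 2), Rational(-1, 31), 20), -1) = Pow(Rational(-10, 31), -1) = Rational(-31, 10) ≈ -3.1000)
Add(Add(Function('f')(53), 705), W) = Add(Add(-7, 705), Rational(-31, 10)) = Add(698, Rational(-31, 10)) = Rational(6949, 10)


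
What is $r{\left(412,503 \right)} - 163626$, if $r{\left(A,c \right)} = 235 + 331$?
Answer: $-163060$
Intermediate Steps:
$r{\left(A,c \right)} = 566$
$r{\left(412,503 \right)} - 163626 = 566 - 163626 = -163060$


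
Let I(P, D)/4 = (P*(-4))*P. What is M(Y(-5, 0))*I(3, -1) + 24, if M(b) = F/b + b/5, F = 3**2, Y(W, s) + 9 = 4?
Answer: 2136/5 ≈ 427.20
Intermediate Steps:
Y(W, s) = -5 (Y(W, s) = -9 + 4 = -5)
F = 9
I(P, D) = -16*P**2 (I(P, D) = 4*((P*(-4))*P) = 4*((-4*P)*P) = 4*(-4*P**2) = -16*P**2)
M(b) = 9/b + b/5
M(Y(-5, 0))*I(3, -1) + 24 = (9/(-5) + (1/5)*(-5))*(-16*3**2) + 24 = (9*(-1/5) - 1)*(-16*9) + 24 = (-9/5 - 1)*(-144) + 24 = -14/5*(-144) + 24 = 2016/5 + 24 = 2136/5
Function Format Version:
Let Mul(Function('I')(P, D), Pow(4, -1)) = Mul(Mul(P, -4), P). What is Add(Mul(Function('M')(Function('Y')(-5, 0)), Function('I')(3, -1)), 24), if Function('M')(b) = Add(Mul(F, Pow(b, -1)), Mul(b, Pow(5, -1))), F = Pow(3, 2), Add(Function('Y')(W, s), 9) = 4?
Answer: Rational(2136, 5) ≈ 427.20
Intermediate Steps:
Function('Y')(W, s) = -5 (Function('Y')(W, s) = Add(-9, 4) = -5)
F = 9
Function('I')(P, D) = Mul(-16, Pow(P, 2)) (Function('I')(P, D) = Mul(4, Mul(Mul(P, -4), P)) = Mul(4, Mul(Mul(-4, P), P)) = Mul(4, Mul(-4, Pow(P, 2))) = Mul(-16, Pow(P, 2)))
Function('M')(b) = Add(Mul(9, Pow(b, -1)), Mul(Rational(1, 5), b)) (Function('M')(b) = Add(Mul(9, Pow(b, -1)), Mul(b, Pow(5, -1))) = Add(Mul(9, Pow(b, -1)), Mul(b, Rational(1, 5))) = Add(Mul(9, Pow(b, -1)), Mul(Rational(1, 5), b)))
Add(Mul(Function('M')(Function('Y')(-5, 0)), Function('I')(3, -1)), 24) = Add(Mul(Add(Mul(9, Pow(-5, -1)), Mul(Rational(1, 5), -5)), Mul(-16, Pow(3, 2))), 24) = Add(Mul(Add(Mul(9, Rational(-1, 5)), -1), Mul(-16, 9)), 24) = Add(Mul(Add(Rational(-9, 5), -1), -144), 24) = Add(Mul(Rational(-14, 5), -144), 24) = Add(Rational(2016, 5), 24) = Rational(2136, 5)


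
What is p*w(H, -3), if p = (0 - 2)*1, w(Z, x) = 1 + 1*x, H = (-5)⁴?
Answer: 4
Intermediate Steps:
H = 625
w(Z, x) = 1 + x
p = -2 (p = -2*1 = -2)
p*w(H, -3) = -2*(1 - 3) = -2*(-2) = 4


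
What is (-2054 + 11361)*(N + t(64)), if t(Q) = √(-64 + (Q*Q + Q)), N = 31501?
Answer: 293775455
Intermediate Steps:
t(Q) = √(-64 + Q + Q²) (t(Q) = √(-64 + (Q² + Q)) = √(-64 + (Q + Q²)) = √(-64 + Q + Q²))
(-2054 + 11361)*(N + t(64)) = (-2054 + 11361)*(31501 + √(-64 + 64 + 64²)) = 9307*(31501 + √(-64 + 64 + 4096)) = 9307*(31501 + √4096) = 9307*(31501 + 64) = 9307*31565 = 293775455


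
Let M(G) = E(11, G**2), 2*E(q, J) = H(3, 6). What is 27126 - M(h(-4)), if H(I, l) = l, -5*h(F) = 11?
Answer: 27123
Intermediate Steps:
h(F) = -11/5 (h(F) = -1/5*11 = -11/5)
E(q, J) = 3 (E(q, J) = (1/2)*6 = 3)
M(G) = 3
27126 - M(h(-4)) = 27126 - 1*3 = 27126 - 3 = 27123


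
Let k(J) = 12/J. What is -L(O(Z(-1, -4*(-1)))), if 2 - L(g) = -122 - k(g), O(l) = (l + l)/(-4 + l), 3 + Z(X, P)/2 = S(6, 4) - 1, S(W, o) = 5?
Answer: -118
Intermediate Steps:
Z(X, P) = 2 (Z(X, P) = -6 + 2*(5 - 1) = -6 + 2*4 = -6 + 8 = 2)
O(l) = 2*l/(-4 + l) (O(l) = (2*l)/(-4 + l) = 2*l/(-4 + l))
L(g) = 124 + 12/g (L(g) = 2 - (-122 - 12/g) = 2 + (122 + 12/g) = 124 + 12/g)
-L(O(Z(-1, -4*(-1)))) = -(124 + 12/((2*2/(-4 + 2)))) = -(124 + 12/((2*2/(-2)))) = -(124 + 12/((2*2*(-½)))) = -(124 + 12/(-2)) = -(124 + 12*(-½)) = -(124 - 6) = -1*118 = -118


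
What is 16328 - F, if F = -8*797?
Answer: 22704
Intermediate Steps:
F = -6376
16328 - F = 16328 - 1*(-6376) = 16328 + 6376 = 22704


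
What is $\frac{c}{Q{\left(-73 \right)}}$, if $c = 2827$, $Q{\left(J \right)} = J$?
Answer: $- \frac{2827}{73} \approx -38.726$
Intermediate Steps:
$\frac{c}{Q{\left(-73 \right)}} = \frac{2827}{-73} = 2827 \left(- \frac{1}{73}\right) = - \frac{2827}{73}$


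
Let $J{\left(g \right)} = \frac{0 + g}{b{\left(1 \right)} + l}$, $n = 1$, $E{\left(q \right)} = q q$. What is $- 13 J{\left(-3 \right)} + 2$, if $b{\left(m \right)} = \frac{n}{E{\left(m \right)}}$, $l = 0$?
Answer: $41$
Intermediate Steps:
$E{\left(q \right)} = q^{2}$
$b{\left(m \right)} = \frac{1}{m^{2}}$ ($b{\left(m \right)} = 1 \frac{1}{m^{2}} = \frac{1}{m^{2}}$)
$J{\left(g \right)} = g$ ($J{\left(g \right)} = \frac{0 + g}{1^{-2} + 0} = \frac{g}{1 + 0} = \frac{g}{1} = g 1 = g$)
$- 13 J{\left(-3 \right)} + 2 = \left(-13\right) \left(-3\right) + 2 = 39 + 2 = 41$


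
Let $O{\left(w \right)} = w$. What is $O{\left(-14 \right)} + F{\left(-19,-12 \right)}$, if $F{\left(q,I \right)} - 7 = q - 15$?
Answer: $-41$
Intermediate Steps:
$F{\left(q,I \right)} = -8 + q$ ($F{\left(q,I \right)} = 7 + \left(q - 15\right) = 7 + \left(-15 + q\right) = -8 + q$)
$O{\left(-14 \right)} + F{\left(-19,-12 \right)} = -14 - 27 = -41$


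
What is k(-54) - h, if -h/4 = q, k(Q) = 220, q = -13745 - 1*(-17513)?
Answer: 15292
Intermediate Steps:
q = 3768 (q = -13745 + 17513 = 3768)
h = -15072 (h = -4*3768 = -15072)
k(-54) - h = 220 - 1*(-15072) = 220 + 15072 = 15292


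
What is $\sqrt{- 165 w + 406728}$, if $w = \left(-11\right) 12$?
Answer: $6 \sqrt{11903} \approx 654.61$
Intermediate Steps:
$w = -132$
$\sqrt{- 165 w + 406728} = \sqrt{\left(-165\right) \left(-132\right) + 406728} = \sqrt{21780 + 406728} = \sqrt{428508} = 6 \sqrt{11903}$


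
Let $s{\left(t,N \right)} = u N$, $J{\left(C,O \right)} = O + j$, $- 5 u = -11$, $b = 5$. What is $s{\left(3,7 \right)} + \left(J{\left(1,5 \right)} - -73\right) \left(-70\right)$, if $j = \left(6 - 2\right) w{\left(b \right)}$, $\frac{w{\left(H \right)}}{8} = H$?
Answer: $- \frac{83223}{5} \approx -16645.0$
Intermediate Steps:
$w{\left(H \right)} = 8 H$
$u = \frac{11}{5}$ ($u = \left(- \frac{1}{5}\right) \left(-11\right) = \frac{11}{5} \approx 2.2$)
$j = 160$ ($j = \left(6 - 2\right) 8 \cdot 5 = 4 \cdot 40 = 160$)
$J{\left(C,O \right)} = 160 + O$ ($J{\left(C,O \right)} = O + 160 = 160 + O$)
$s{\left(t,N \right)} = \frac{11 N}{5}$
$s{\left(3,7 \right)} + \left(J{\left(1,5 \right)} - -73\right) \left(-70\right) = \frac{11}{5} \cdot 7 + \left(\left(160 + 5\right) - -73\right) \left(-70\right) = \frac{77}{5} + \left(165 + 73\right) \left(-70\right) = \frac{77}{5} + 238 \left(-70\right) = \frac{77}{5} - 16660 = - \frac{83223}{5}$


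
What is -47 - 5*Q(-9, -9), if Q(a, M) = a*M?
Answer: -452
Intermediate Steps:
Q(a, M) = M*a
-47 - 5*Q(-9, -9) = -47 - (-45)*(-9) = -47 - 5*81 = -47 - 405 = -452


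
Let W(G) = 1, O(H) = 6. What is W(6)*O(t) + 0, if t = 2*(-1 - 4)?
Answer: 6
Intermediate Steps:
t = -10 (t = 2*(-5) = -10)
W(6)*O(t) + 0 = 1*6 + 0 = 6 + 0 = 6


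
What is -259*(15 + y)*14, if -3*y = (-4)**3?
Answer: -395234/3 ≈ -1.3174e+5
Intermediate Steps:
y = 64/3 (y = -1/3*(-4)**3 = -1/3*(-64) = 64/3 ≈ 21.333)
-259*(15 + y)*14 = -259*(15 + 64/3)*14 = -28231*14/3 = -259*1526/3 = -395234/3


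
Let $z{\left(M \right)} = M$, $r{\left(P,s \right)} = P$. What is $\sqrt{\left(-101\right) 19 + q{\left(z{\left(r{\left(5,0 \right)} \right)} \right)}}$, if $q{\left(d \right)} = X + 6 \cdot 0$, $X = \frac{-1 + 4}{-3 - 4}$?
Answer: $\frac{2 i \sqrt{23513}}{7} \approx 43.811 i$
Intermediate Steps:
$X = - \frac{3}{7}$ ($X = \frac{3}{-7} = 3 \left(- \frac{1}{7}\right) = - \frac{3}{7} \approx -0.42857$)
$q{\left(d \right)} = - \frac{3}{7}$ ($q{\left(d \right)} = - \frac{3}{7} + 6 \cdot 0 = - \frac{3}{7} + 0 = - \frac{3}{7}$)
$\sqrt{\left(-101\right) 19 + q{\left(z{\left(r{\left(5,0 \right)} \right)} \right)}} = \sqrt{\left(-101\right) 19 - \frac{3}{7}} = \sqrt{-1919 - \frac{3}{7}} = \sqrt{- \frac{13436}{7}} = \frac{2 i \sqrt{23513}}{7}$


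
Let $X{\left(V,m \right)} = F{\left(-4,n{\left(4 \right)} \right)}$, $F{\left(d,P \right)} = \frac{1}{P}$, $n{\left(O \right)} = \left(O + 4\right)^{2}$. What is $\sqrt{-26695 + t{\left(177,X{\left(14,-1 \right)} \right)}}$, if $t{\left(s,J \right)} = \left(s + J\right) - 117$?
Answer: $\frac{i \sqrt{1704639}}{8} \approx 163.2 i$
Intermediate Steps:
$n{\left(O \right)} = \left(4 + O\right)^{2}$
$X{\left(V,m \right)} = \frac{1}{64}$ ($X{\left(V,m \right)} = \frac{1}{\left(4 + 4\right)^{2}} = \frac{1}{8^{2}} = \frac{1}{64}$)
$t{\left(s,J \right)} = -117 + J + s$ ($t{\left(s,J \right)} = \left(J + s\right) - 117 = -117 + J + s$)
$\sqrt{-26695 + t{\left(177,X{\left(14,-1 \right)} \right)}} = \sqrt{-26695 + \left(-117 + \frac{1}{64} + 177\right)} = \sqrt{-26695 + \frac{3841}{64}} = \sqrt{- \frac{1704639}{64}} = \frac{i \sqrt{1704639}}{8}$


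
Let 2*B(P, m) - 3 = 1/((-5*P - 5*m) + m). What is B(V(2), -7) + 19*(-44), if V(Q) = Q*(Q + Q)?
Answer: -20029/24 ≈ -834.54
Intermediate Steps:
V(Q) = 2*Q**2 (V(Q) = Q*(2*Q) = 2*Q**2)
B(P, m) = 3/2 + 1/(2*(-5*P - 4*m)) (B(P, m) = 3/2 + 1/(2*((-5*P - 5*m) + m)) = 3/2 + 1/(2*(-5*P - 4*m)))
B(V(2), -7) + 19*(-44) = (-1 + 12*(-7) + 15*(2*2**2))/(2*(4*(-7) + 5*(2*2**2))) + 19*(-44) = (-1 - 84 + 15*(2*4))/(2*(-28 + 5*(2*4))) - 836 = (-1 - 84 + 15*8)/(2*(-28 + 5*8)) - 836 = (-1 - 84 + 120)/(2*(-28 + 40)) - 836 = (1/2)*35/12 - 836 = (1/2)*(1/12)*35 - 836 = 35/24 - 836 = -20029/24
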